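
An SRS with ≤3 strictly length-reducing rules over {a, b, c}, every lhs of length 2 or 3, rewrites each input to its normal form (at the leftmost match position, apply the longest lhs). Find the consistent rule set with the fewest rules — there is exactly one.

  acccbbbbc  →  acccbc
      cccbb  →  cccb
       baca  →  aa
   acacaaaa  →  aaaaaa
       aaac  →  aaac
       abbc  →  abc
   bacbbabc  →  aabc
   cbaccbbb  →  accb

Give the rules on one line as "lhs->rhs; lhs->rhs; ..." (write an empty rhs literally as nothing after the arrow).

  | acccbbbbc => acccbbbc => acccbbc => acccbc
  | cccbb => cccb
  | baca => aca => aa
  | acacaaaa => aacaaaa => aaaaaa

ba->a; bb->b; ca->a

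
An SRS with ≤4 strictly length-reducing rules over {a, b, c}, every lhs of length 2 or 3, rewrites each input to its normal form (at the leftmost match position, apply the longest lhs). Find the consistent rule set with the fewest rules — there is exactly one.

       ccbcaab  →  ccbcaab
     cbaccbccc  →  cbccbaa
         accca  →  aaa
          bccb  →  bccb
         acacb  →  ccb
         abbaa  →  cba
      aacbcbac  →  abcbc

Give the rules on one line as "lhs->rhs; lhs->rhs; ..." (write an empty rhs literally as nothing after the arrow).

  | ccbcaab
  | cbaccbccc => cbccbccc => cbccbaa
  | accca => ccca => aaa
  | bccb

aac->a; ac->c; bba->cb; ccc->aa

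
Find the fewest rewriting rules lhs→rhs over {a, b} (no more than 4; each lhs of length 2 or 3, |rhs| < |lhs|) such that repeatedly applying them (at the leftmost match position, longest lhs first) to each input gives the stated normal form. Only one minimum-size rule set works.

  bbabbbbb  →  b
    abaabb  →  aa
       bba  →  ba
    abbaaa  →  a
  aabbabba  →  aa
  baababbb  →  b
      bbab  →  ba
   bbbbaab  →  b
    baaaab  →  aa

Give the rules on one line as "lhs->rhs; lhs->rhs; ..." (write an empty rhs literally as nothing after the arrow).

ab->a; abb->b; baa->; bb->b

  | bbabbbbb => babbbbb => bbbbb => bbbb => bbb => bb => b
  | abaabb => aaabb => aab => aa
  | bba => ba
  | abbaaa => baaa => a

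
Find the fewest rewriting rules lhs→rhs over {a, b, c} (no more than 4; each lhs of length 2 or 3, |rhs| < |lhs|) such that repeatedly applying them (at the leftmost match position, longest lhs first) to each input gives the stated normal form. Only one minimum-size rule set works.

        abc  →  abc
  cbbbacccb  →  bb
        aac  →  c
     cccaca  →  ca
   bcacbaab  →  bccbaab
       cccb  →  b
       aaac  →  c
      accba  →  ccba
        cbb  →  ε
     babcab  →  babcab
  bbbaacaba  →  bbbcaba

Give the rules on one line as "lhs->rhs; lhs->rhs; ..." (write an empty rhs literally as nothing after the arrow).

ac->c; cbb->; ccc->

  | abc
  | cbbbacccb => bacccb => bcccb => bb
  | aac => ac => c
  | cccaca => aca => ca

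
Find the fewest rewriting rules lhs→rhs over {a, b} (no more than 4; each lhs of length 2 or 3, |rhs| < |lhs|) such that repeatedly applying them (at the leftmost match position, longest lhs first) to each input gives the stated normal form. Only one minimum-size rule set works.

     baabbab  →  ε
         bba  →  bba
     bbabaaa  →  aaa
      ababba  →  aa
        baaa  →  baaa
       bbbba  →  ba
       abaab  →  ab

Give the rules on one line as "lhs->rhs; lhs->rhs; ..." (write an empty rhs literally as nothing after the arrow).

aab->; bab->bb; bbb->

  | baabbab => bbab => bbb => ε
  | bba
  | bbabaaa => bbbaaa => aaa
  | ababba => abbba => aa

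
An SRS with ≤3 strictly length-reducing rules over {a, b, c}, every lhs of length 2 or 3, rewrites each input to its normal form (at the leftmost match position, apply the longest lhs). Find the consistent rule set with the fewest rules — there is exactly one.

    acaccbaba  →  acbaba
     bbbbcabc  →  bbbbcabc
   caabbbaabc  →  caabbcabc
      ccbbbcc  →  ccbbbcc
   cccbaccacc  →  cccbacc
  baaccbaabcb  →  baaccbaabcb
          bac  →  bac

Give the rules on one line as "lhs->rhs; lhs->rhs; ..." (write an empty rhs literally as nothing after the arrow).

  | acaccbaba => acbaba
  | bbbbcabc
  | caabbbaabc => caabbcabc
  | ccbbbcc

bba->bc; cac->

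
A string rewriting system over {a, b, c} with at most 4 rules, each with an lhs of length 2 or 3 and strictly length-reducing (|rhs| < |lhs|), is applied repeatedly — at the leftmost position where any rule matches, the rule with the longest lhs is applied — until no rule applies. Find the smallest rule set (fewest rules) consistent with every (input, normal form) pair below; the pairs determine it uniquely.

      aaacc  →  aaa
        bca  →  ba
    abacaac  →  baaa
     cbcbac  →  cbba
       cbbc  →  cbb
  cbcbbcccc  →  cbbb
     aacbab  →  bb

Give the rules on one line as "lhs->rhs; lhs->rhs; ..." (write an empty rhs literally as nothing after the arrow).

  | aaacc => aaac => aaa
  | bca => ba
  | abacaac => bacaac => baaac => baaa
  | cbcbac => cbbac => cbba

ab->b; ac->a; bc->b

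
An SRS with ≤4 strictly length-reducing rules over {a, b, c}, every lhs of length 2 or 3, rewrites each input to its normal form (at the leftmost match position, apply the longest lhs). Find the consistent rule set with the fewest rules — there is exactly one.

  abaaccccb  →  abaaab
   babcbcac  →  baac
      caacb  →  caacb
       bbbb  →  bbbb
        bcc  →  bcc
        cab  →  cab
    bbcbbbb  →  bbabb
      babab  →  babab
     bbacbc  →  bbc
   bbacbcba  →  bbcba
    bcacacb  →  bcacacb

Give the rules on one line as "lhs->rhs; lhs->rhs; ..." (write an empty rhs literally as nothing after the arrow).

abc->a; bac->; cbb->a; ccc->ab

  | abaaccccb => abaaabcb => abaaab
  | babcbcac => babcac => baac
  | caacb
  | bbbb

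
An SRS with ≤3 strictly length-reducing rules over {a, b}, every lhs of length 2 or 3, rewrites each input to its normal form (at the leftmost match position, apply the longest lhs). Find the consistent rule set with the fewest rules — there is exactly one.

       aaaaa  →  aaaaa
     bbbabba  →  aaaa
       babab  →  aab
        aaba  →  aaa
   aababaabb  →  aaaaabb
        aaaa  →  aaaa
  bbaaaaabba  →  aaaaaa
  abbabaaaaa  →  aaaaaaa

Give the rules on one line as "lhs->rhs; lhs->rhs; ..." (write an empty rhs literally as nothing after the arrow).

  | aaaaa
  | bbbabba => aaabba => aaaba => aaaa
  | babab => abab => aab
  | aaba => aaa

ba->a; bbb->aa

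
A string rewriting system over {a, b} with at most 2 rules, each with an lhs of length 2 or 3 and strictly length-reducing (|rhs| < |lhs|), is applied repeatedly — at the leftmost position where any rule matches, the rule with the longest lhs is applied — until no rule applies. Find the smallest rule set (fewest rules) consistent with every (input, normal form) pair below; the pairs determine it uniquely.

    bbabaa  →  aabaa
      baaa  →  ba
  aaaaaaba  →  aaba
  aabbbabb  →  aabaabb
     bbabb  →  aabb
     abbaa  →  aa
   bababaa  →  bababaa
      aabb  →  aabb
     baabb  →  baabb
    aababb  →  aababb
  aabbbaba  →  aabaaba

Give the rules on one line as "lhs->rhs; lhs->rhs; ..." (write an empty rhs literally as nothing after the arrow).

  | bbabaa => aabaa
  | baaa => ba
  | aaaaaaba => aaaaba => aaba
  | aabbbabb => aabaabb

aaa->a; bba->aa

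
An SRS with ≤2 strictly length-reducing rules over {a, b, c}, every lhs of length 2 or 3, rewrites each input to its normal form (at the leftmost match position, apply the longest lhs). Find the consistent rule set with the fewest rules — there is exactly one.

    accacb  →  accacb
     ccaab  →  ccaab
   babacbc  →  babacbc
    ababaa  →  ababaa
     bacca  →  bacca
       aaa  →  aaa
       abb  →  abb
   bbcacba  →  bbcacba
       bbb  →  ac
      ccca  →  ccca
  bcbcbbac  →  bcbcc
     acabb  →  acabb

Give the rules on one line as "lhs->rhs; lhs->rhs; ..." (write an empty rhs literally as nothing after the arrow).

  | accacb
  | ccaab
  | babacbc
  | ababaa

bba->; bbb->ac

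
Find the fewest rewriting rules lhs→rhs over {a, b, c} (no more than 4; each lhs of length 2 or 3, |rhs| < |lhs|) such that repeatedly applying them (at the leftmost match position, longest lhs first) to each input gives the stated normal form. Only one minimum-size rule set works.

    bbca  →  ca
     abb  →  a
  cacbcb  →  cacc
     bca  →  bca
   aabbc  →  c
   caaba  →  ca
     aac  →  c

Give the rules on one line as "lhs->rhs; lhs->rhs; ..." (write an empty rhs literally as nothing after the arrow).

aa->; bb->; cb->c

  | bbca => ca
  | abb => a
  | cacbcb => caccb => cacc
  | bca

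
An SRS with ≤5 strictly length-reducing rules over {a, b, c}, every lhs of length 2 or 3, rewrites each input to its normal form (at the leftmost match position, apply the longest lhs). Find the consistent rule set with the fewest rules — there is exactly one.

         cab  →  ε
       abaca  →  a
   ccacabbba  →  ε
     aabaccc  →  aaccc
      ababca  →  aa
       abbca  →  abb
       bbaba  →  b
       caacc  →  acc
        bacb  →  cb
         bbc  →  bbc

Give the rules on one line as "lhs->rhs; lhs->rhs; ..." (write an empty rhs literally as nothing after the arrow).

  | cab => ca => ε
  | abaca => aca => a
  | ccacabbba => ccabbba => ccabba => ccaba => ccaa => ca => ε
  | aabaccc => aaccc

abc->a; ba->; ca->; cab->ca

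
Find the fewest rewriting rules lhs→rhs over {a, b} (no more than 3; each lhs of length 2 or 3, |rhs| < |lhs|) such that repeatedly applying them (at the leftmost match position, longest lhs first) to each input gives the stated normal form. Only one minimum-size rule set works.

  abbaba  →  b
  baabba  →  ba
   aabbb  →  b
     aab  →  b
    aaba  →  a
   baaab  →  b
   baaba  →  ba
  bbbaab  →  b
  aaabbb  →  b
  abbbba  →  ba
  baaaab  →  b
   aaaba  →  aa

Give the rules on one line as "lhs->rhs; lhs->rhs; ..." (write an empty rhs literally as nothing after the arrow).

ab->b; aba->; bb->b

  | abbaba => bbaba => baba => b
  | baabba => babba => bbba => bba => ba
  | aabbb => abbb => bbb => bb => b
  | aab => ab => b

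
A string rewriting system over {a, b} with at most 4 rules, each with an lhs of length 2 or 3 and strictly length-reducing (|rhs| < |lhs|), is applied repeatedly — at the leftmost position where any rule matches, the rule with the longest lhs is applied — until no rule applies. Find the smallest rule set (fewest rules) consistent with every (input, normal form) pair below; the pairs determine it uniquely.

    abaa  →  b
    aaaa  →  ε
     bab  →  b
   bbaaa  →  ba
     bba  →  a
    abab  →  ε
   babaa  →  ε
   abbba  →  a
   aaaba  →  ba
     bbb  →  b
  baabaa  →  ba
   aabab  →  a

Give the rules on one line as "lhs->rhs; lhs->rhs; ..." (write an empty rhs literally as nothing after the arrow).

aa->b; aab->ba; ab->; bb->

  | abaa => aa => b
  | aaaa => baa => bb => ε
  | bab => b
  | bbaaa => aaa => ba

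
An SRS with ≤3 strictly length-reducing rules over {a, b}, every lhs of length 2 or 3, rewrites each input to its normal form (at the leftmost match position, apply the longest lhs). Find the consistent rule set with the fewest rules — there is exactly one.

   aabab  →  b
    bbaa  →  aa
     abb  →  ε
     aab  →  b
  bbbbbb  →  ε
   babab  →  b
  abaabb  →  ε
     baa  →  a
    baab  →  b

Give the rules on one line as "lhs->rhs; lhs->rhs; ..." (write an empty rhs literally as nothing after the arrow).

  | aabab => abab => bab => b
  | bbaa => aa
  | abb => bb => ε
  | aab => ab => b

ab->b; ba->; bb->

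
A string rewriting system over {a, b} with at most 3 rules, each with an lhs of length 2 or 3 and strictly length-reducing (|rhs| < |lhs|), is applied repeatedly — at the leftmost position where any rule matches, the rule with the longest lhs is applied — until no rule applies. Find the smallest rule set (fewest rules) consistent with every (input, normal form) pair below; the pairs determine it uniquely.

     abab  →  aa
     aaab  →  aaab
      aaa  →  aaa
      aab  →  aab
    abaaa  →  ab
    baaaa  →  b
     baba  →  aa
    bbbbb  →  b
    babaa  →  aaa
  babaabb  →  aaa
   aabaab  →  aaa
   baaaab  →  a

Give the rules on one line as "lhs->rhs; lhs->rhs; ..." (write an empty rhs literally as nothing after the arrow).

  | abab => aa
  | aaab
  | aaa
  | aab

ba->b; bab->a; bb->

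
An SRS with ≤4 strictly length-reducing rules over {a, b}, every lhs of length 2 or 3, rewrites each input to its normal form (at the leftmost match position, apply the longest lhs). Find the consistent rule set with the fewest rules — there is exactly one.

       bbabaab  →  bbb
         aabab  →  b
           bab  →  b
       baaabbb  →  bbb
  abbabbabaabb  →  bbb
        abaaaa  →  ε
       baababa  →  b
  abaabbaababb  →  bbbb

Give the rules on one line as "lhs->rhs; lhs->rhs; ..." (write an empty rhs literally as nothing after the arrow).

aaa->ba; ab->a; ba->; baa->b

  | bbabaab => bbaab => bbb
  | aabab => aaab => bab => b
  | bab => b
  | baaabbb => babbb => bbb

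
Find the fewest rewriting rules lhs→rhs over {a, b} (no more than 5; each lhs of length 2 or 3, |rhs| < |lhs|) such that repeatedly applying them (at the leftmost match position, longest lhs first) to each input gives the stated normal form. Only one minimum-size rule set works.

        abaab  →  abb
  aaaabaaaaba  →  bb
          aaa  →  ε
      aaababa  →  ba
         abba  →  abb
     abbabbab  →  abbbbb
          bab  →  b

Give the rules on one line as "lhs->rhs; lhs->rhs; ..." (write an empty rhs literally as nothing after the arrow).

aa->; aaa->aa; bab->b; bba->bb

  | abaab => abb
  | aaaabaaaaba => aaabaaaaba => aabaaaaba => baaaaba => baaaba => baaba => bba => bb
  | aaa => aa => ε
  | aaababa => aababa => baba => ba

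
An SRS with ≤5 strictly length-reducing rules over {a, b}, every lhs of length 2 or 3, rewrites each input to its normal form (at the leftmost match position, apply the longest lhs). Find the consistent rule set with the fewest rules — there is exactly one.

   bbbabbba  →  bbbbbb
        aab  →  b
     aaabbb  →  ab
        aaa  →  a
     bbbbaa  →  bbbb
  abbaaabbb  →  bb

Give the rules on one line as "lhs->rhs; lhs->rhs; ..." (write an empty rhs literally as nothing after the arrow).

  | bbbabbba => bbbbbba => bbbbbb
  | aab => b
  | aaabbb => abbb => abb => ab
  | aaa => a

aa->; abb->ab; bab->a; bba->bb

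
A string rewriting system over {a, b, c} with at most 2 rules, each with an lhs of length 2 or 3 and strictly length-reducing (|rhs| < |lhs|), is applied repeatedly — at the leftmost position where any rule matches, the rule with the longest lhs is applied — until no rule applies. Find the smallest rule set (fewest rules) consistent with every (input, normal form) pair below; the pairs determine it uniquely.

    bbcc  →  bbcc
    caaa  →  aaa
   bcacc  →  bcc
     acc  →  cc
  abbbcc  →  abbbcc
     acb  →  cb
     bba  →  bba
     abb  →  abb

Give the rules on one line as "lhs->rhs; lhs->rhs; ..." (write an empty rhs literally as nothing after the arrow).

  | bbcc
  | caaa => aaa
  | bcacc => bacc => bcc
  | acc => cc

ac->c; ca->a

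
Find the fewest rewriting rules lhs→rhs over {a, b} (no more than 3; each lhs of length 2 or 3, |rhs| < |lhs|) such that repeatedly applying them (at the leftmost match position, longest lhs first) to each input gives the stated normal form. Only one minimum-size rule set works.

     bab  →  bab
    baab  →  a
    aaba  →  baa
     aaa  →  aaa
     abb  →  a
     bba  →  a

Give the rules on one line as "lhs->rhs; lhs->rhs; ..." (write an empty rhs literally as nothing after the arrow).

  | bab
  | baab => bba => a
  | aaba => baa
  | aaa

aab->ba; bb->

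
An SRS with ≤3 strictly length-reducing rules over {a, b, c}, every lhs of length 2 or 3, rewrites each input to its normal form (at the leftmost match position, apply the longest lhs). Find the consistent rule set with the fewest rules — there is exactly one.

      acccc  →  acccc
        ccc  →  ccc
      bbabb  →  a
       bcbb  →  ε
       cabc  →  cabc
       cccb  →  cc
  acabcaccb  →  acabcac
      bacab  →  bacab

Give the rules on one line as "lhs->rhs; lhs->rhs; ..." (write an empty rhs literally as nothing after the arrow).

bb->; cb->

  | acccc
  | ccc
  | bbabb => abb => a
  | bcbb => bb => ε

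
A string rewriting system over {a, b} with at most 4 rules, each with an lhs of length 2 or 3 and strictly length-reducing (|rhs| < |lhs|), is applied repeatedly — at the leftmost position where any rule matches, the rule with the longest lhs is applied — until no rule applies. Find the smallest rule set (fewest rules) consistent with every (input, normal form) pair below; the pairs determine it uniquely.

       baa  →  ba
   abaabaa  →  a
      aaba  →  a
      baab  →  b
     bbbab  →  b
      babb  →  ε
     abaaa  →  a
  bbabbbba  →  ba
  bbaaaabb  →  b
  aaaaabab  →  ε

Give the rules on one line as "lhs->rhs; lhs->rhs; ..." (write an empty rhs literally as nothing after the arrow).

aa->a; ab->; bb->

  | baa => ba
  | abaabaa => aabaa => abaa => aa => a
  | aaba => aba => a
  | baab => bab => b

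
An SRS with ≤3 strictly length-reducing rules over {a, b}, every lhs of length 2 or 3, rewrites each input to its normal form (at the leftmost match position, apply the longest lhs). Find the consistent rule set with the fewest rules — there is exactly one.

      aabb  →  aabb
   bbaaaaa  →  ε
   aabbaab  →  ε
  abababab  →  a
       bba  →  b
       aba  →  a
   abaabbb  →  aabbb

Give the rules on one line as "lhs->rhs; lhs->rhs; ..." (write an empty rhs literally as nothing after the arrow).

  | aabb
  | bbaaaaa => baaaa => aaa => ε
  | aabbaab => aabab => aaa => ε
  | abababab => aaabab => bab => a

aaa->; ba->; bab->a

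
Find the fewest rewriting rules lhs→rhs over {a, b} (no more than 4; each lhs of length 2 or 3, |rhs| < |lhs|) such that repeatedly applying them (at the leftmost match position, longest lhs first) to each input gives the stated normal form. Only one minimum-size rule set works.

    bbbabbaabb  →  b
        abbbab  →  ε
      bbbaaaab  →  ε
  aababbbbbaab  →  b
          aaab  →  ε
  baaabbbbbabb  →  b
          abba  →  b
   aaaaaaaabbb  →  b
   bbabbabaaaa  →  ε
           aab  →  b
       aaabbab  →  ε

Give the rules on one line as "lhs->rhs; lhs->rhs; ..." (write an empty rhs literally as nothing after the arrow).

aa->; ab->; ba->b; bb->

  | bbbabbaabb => babbaabb => bbbaabb => baabb => babb => bbb => b
  | abbbab => bbab => ab => ε
  | bbbaaaab => baaaab => baaab => baab => bab => bb => ε
  | aababbbbbaab => babbbbbaab => bbbbbbaab => bbbbaab => bbaab => aab => b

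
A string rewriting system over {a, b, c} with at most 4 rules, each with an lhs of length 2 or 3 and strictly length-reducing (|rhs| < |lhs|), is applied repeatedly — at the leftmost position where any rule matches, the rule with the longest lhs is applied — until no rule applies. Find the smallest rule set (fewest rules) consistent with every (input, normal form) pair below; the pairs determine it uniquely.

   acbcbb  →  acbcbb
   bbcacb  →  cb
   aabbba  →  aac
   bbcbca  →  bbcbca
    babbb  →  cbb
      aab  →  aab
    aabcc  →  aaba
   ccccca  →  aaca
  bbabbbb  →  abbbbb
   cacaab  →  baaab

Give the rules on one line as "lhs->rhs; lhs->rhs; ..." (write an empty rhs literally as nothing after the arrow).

  | acbcbb
  | bbcacb => bbbab => babb => cb
  | aabbba => aabab => aac
  | bbcbca

bab->c; bba->ab; cac->ba; cc->a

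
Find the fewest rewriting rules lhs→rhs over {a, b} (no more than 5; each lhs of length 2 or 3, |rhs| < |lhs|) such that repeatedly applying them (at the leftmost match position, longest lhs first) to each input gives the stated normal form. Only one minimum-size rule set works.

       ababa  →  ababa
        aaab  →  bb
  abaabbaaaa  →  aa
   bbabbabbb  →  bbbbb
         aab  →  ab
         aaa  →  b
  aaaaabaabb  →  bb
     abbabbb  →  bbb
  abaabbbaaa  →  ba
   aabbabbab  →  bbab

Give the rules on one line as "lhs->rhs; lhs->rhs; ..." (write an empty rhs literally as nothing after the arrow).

  | ababa
  | aaab => bb
  | abaabbaaaa => abbaaaa => baaaa => aa
  | bbabbabbb => bbbabbb => bbbbb

aaa->b; aab->ab; abb->b; baa->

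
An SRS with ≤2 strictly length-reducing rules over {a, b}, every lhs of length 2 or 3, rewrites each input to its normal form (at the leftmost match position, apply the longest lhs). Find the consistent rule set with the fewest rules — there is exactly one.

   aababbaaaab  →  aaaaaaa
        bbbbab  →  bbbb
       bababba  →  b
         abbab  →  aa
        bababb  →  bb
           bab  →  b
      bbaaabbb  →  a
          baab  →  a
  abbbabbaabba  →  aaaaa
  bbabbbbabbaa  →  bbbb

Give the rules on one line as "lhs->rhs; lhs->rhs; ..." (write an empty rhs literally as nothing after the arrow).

ab->a; ba->

  | aababbaaaab => aaabbaaaab => aaabaaaab => aaaaaaab => aaaaaaa
  | bbbbab => bbbb
  | bababba => babba => bba => b
  | abbab => abab => aab => aa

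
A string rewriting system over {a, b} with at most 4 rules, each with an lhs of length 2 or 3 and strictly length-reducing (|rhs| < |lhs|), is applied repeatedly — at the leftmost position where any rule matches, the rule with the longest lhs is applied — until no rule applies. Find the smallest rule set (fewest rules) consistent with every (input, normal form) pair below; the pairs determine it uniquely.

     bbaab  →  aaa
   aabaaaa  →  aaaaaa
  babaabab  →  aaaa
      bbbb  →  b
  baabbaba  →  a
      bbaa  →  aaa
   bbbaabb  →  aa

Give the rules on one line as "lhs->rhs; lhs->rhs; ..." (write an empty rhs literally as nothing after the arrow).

aab->aa; ab->; ba->b; bb->a

  | bbaab => aaab => aaa
  | aabaaaa => aaaaaa
  | babaabab => bbaabab => aaabab => aaaab => aaaa
  | bbbb => abb => b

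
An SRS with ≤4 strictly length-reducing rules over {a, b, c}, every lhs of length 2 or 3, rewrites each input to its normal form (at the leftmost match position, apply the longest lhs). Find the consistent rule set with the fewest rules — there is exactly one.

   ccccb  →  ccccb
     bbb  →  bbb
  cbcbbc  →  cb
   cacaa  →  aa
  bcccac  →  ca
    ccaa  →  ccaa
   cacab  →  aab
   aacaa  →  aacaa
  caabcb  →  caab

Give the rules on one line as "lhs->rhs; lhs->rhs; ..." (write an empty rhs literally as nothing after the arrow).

  | ccccb
  | bbb
  | cbcbbc => cbbc => cb
  | cacaa => aaa => aa

aaa->aa; bc->; cac->a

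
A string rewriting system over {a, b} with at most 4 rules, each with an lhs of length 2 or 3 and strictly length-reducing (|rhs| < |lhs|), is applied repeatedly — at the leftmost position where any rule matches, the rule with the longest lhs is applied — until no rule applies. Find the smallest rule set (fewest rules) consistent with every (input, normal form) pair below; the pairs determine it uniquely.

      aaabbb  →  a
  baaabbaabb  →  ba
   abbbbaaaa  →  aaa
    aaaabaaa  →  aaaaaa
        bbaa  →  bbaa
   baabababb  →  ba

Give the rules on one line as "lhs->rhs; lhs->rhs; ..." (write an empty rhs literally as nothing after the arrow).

  | aaabbb => aabb => ab => a
  | baaabbaabb => baabaabb => baaabb => baab => ba
  | abbbbaaaa => abbbaaaa => abbaaaa => abaaaa => aaa
  | aaaabaaa => aaaaaa

aab->a; ab->a; aba->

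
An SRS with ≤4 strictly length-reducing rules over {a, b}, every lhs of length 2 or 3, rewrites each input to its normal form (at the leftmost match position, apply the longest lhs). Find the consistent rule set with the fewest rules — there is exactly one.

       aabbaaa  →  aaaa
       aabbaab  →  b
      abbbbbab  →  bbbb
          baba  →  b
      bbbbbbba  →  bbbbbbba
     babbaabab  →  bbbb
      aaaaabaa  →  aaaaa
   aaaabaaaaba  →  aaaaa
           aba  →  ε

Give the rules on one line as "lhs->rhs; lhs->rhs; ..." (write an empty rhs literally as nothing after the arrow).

  | aabbaaa => aaaa
  | aabbaab => aaab => aab => ab => b
  | abbbbbab => bbbab => bbbb
  | baba => b

ab->b; aba->; abb->; baa->bb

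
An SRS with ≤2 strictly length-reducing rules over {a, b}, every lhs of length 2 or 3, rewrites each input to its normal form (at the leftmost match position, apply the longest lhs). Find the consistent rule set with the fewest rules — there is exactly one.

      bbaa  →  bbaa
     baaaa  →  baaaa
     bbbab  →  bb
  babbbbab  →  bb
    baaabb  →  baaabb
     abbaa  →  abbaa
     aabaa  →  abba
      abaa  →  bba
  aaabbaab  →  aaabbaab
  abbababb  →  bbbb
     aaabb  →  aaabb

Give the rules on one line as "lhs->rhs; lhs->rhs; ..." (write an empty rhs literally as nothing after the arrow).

aba->bb; bab->

  | bbaa
  | baaaa
  | bbbab => bb
  | babbbbab => bbbab => bb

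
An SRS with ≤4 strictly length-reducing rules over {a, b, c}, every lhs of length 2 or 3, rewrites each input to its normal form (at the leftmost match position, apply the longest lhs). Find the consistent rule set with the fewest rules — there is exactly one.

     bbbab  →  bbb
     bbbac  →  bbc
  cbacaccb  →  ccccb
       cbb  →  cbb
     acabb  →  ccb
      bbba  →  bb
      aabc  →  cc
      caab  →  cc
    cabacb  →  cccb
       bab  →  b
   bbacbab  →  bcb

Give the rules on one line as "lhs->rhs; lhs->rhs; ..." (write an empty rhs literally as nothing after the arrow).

  | bbbab => bbb
  | bbbac => bbc
  | cbacaccb => ccaccb => ccccb
  | cbb

ab->c; ac->c; ba->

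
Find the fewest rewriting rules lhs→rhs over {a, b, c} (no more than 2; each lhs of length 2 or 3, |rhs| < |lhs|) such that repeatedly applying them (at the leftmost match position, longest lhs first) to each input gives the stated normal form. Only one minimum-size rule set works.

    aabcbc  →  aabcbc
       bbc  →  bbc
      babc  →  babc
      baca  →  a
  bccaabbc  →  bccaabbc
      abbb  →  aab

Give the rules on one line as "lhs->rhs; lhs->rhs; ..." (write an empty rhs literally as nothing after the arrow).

bac->; bbb->ab

  | aabcbc
  | bbc
  | babc
  | baca => a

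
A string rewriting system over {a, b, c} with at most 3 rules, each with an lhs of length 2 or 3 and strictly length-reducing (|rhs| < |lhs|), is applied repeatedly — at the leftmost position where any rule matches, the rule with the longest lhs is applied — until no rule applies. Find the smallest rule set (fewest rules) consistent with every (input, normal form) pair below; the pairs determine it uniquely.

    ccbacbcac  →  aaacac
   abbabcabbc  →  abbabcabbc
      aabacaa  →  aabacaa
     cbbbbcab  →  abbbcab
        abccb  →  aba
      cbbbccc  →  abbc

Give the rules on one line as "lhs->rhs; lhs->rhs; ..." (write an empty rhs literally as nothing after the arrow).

cb->a; cc->c

  | ccbacbcac => cbacbcac => aacbcac => aaacac
  | abbabcabbc
  | aabacaa
  | cbbbbcab => abbbcab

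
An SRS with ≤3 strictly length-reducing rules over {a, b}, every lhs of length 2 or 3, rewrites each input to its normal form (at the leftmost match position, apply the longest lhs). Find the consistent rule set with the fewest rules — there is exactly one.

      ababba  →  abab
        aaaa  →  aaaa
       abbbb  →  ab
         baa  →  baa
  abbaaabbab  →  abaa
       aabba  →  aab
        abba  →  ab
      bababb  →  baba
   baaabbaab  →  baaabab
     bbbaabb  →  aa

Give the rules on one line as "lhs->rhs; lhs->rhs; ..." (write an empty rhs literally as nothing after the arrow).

  | ababba => abab
  | aaaa
  | abbbb => ab
  | baa

bb->; bba->b; bbb->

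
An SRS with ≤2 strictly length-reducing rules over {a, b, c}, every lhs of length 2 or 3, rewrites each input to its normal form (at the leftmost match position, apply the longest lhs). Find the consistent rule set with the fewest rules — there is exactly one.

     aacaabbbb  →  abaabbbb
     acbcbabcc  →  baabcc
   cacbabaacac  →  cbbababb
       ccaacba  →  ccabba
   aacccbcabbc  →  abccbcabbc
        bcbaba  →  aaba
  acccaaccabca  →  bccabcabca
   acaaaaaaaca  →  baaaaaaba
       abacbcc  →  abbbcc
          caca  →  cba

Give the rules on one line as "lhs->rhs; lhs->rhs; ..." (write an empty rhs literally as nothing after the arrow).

  | aacaabbbb => abaabbbb
  | acbcbabcc => bbcbabcc => baabcc
  | cacbabaacac => cbbabaacac => cbbababac => cbbababb
  | ccaacba => ccabba

ac->b; bcb->a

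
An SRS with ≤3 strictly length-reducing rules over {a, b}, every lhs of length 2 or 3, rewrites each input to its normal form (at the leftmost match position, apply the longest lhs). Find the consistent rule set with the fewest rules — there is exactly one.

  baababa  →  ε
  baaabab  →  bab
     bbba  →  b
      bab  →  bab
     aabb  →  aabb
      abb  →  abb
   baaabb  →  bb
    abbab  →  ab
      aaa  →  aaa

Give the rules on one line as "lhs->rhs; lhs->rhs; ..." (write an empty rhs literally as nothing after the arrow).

  | baababa => bbbaba => bba => ε
  | baaabab => bbabab => bab
  | bbba => b
  | bab

baa->bb; bba->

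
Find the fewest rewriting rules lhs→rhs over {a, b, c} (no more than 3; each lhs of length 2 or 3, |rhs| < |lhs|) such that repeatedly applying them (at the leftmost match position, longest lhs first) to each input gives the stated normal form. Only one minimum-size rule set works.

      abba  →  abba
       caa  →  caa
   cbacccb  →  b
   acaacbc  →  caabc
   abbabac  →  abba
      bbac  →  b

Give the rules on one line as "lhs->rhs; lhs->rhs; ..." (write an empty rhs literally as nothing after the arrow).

  | abba
  | caa
  | cbacccb => bacccb => ccb => cb => b
  | acaacbc => caacbc => caabc

aca->ca; bac->; cb->b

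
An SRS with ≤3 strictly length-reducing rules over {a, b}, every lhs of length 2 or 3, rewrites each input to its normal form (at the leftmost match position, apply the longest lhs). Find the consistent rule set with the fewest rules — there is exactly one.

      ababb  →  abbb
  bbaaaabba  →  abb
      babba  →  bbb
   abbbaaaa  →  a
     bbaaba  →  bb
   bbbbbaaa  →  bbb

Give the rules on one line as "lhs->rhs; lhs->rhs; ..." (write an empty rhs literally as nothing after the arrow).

aa->a; ba->b; baa->a

  | ababb => abbb
  | bbaaaabba => baaabba => aabba => abba => abb
  | babba => bbba => bbb
  | abbbaaaa => abbaaa => abaa => aa => a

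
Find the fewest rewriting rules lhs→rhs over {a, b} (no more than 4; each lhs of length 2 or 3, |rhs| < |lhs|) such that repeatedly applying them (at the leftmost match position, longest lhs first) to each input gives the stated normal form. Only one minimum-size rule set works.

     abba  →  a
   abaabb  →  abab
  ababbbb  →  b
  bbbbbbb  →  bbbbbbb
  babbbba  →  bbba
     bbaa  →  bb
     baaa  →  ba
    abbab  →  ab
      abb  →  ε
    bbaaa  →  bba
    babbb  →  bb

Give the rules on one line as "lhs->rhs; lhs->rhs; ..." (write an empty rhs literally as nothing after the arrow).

  | abba => a
  | abaabb => abab
  | ababbbb => abbb => b
  | bbbbbbb

aa->; aab->a; abb->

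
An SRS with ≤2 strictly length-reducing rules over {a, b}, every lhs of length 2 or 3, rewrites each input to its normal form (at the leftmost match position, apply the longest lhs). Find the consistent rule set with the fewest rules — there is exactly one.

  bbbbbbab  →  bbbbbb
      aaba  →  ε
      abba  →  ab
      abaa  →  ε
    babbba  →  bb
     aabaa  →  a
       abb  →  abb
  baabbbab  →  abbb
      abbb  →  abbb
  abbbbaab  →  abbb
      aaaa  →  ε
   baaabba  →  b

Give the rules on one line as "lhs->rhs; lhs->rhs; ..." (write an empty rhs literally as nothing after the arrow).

aa->; ba->

  | bbbbbbab => bbbbbb
  | aaba => ba => ε
  | abba => ab
  | abaa => aa => ε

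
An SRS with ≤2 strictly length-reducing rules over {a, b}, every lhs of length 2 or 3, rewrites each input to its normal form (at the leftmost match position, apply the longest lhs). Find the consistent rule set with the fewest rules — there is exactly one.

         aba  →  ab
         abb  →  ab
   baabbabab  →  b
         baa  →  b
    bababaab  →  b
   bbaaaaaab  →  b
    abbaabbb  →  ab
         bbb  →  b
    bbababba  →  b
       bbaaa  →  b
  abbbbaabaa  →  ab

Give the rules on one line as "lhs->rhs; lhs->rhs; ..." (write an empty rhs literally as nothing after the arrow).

  | aba => ab
  | abb => ab
  | baabbabab => babbabab => bbbabab => bbabab => babab => bbab => bab => bb => b
  | baa => ba => b

ba->b; bb->b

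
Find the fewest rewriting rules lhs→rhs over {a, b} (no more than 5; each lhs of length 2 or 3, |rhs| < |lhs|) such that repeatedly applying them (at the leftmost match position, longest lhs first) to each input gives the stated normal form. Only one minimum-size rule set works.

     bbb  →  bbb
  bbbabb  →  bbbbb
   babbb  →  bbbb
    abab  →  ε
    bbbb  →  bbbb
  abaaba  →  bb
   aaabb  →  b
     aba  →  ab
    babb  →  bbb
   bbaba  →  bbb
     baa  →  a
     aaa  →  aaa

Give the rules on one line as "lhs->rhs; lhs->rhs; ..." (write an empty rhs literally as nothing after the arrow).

  | bbb
  | bbbabb => bbbbb
  | babbb => bbbb
  | abab => abb => ε

aab->bb; abb->; ba->b; baa->a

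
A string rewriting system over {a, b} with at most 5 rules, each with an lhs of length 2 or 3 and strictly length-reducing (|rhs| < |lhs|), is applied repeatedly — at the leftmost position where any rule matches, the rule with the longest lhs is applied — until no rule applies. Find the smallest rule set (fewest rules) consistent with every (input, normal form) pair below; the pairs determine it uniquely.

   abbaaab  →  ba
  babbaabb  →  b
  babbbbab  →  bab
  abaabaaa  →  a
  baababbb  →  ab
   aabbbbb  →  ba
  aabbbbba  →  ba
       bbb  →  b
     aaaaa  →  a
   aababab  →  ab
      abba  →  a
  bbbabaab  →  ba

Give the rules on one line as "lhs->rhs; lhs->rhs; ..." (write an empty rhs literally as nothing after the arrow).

aa->a; aab->ba; bb->; bba->

  | abbaaab => aaab => aab => ba
  | babbaabb => baabb => bbab => b
  | babbbbab => babbab => bab
  | abaabaaa => abbaaaa => aaaa => aaa => aa => a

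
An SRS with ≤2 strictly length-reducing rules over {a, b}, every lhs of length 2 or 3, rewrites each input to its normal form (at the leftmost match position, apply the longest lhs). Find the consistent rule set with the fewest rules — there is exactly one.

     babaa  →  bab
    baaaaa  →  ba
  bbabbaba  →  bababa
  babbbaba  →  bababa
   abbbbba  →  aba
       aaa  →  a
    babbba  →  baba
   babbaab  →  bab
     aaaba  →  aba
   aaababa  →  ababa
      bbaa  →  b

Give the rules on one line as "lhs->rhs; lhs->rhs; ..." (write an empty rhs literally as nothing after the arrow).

  | babaa => bab
  | baaaaa => baaa => ba
  | bbabbaba => babbaba => bababa
  | babbbaba => babbaba => bababa

aa->; bb->b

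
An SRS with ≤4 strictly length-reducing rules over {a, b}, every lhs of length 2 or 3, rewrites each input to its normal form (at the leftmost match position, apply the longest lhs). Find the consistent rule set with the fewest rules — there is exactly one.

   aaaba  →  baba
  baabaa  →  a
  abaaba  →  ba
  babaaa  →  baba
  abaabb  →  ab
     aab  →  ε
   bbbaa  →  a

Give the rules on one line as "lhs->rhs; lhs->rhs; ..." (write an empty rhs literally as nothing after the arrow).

  | aaaba => baba
  | baabaa => bbbaa => abaa => abb => a
  | abaaba => abbba => aaba => bba => ba
  | babaaa => babba => baba

aa->b; bb->; bba->ba; bbb->ab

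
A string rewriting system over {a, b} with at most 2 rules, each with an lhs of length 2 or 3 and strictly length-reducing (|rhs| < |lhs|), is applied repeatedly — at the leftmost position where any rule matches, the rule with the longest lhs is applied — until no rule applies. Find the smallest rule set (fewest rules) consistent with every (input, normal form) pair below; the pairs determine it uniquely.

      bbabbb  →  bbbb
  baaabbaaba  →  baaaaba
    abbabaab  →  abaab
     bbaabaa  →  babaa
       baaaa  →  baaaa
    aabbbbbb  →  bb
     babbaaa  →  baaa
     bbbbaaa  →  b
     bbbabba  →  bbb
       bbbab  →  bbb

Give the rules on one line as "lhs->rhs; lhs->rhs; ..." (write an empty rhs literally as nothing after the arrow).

abb->; bba->b

  | bbabbb => bbbb
  | baaabbaaba => baaaaba
  | abbabaab => abaab
  | bbaabaa => babaa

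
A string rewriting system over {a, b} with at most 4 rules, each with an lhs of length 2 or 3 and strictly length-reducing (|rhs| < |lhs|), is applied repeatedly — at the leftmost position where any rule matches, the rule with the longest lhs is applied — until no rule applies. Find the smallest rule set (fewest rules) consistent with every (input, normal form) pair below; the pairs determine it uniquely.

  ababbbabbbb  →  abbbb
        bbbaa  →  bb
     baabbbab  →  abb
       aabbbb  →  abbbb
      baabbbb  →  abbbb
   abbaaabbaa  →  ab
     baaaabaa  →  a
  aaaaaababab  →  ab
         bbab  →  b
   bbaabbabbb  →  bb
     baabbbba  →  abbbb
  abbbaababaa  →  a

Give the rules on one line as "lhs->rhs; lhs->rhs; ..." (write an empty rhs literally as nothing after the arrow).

aa->a; ba->b; baa->a; bab->

  | ababbbabbbb => abbabbbb => abbbb
  | bbbaa => bba => bb
  | baabbbab => abbbab => abb
  | aabbbb => abbbb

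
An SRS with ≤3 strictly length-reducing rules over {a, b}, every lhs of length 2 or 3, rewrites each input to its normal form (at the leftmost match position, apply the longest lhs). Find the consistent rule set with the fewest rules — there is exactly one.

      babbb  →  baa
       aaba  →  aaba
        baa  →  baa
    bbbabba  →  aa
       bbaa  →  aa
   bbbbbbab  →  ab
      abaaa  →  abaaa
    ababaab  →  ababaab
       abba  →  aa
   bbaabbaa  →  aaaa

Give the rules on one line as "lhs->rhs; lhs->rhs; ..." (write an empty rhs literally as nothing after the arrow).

bb->a; bba->a; bbb->bb

  | babbb => babb => baa
  | aaba
  | baa
  | bbbabba => bbabba => abba => aa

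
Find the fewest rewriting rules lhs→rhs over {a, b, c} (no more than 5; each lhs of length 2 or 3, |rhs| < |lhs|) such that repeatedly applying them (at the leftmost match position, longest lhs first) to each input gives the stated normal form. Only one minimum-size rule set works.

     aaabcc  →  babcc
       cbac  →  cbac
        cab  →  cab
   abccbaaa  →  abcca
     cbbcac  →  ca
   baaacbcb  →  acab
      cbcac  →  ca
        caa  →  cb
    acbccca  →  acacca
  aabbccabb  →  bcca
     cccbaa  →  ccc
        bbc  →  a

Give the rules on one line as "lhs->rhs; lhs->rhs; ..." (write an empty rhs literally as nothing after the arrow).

aa->b; bb->; bbc->a; cbc->ca

  | aaabcc => babcc
  | cbac
  | cab
  | abccbaaa => abccbba => abcca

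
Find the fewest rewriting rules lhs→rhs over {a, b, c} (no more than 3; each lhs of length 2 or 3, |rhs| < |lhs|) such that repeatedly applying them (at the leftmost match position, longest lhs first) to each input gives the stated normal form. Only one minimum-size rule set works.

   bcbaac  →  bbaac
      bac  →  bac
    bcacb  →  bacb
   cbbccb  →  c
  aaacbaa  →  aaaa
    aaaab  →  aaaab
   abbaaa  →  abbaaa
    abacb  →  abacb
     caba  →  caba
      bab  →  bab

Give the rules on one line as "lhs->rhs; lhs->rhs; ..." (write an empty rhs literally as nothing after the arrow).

bbb->; bc->b; cba->

  | bcbaac => bbaac
  | bac
  | bcacb => bacb
  | cbbccb => cbbcb => cbbb => c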